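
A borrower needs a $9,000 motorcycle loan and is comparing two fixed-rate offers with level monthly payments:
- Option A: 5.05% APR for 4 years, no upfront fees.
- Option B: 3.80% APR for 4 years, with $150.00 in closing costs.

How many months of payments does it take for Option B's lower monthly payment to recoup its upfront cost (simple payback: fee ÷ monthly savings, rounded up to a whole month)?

30 months

Option A: monthly rate = 5.05%/12 = 0.0042083; payment = 9,000 × 0.0042083 / (1 − (1+0.0042083)^−48) = $207.47.
Option B: at 3.80% the monthly rate is 0.0031667, so the payment is 9,000 × 0.0031667 / (1 − 1.0031667^−48) = $202.41.
Monthly savings = $207.47 − $202.41 = $5.06.
Break-even = $150.00 / $5.06 = 29.64 → 30 months.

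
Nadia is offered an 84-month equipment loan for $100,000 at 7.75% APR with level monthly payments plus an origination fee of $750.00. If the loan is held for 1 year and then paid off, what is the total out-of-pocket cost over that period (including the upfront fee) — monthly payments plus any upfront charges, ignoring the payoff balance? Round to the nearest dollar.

At 7.75% the monthly rate is 0.0064583, so the payment is 100,000 × 0.0064583 / (1 − 1.0064583^−84) = $1,546.20.
Total outlay = 12 × $1,546.20 + $750.00 = $19,304.40.

$19,304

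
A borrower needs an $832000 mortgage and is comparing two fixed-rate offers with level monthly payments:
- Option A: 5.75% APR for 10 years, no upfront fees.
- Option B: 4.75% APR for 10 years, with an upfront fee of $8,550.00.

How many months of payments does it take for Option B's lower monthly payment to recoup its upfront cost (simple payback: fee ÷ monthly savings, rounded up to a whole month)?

21 months

Option A: at 5.75% the monthly rate is 0.0047917, so the payment is 832,000 × 0.0047917 / (1 − 1.0047917^−120) = $9,132.80.
Option B: at 4.75% the monthly rate is 0.0039583, so the payment is 832,000 × 0.0039583 / (1 − 1.0039583^−120) = $8,723.33.
Monthly savings = $9,132.80 − $8,723.33 = $409.47.
Break-even = $8,550.00 / $409.47 = 20.88 → 21 months.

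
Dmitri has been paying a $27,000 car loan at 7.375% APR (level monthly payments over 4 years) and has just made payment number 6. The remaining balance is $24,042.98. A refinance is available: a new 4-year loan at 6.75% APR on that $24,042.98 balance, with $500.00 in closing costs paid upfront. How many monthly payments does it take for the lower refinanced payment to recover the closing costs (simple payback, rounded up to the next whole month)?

Current payment = 27,000 × 7.375%/12 / (1 − (1+0.0061458)^−48) = $651.26.
Refinanced payment = 24,042.98 × 0.0056250 / (1 − (1+0.0056250)^−48) = $572.95.
Monthly savings = $651.26 − $572.95 = $78.31.
Break-even = $500.00 / $78.31 = 6.38 → 7 months.

7 months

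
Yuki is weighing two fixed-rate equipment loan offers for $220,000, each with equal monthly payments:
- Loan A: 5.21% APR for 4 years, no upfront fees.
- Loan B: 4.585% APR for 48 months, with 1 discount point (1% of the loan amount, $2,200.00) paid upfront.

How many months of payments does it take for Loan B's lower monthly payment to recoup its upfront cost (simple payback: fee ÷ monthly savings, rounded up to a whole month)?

36 months

Loan A: monthly rate = 5.21%/12 = 0.0043417; payment = 220,000 × 0.0043417 / (1 − (1+0.0043417)^−48) = $5,087.40.
Loan B: at 4.585% the monthly rate is 0.0038208, so the payment is 220,000 × 0.0038208 / (1 − 1.0038208^−48) = $5,025.19.
Monthly savings = $5,087.40 − $5,025.19 = $62.21.
Break-even = $2,200.00 / $62.21 = 35.36 → 36 months.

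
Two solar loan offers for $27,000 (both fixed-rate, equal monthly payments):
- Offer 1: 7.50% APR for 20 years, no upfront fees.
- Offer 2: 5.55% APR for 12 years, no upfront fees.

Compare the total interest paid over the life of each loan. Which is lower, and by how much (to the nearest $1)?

Offer 2 by $15,161

Offer 1: at 7.50% the monthly rate is 0.0062500, so the payment is 27,000 × 0.0062500 / (1 − 1.0062500^−240) = $217.51.
Total interest on Offer 1 = 240 × $217.51 − $27,000 = $25,202.40.
Offer 2: at 5.55% the monthly rate is 0.0046250, so the payment is 27,000 × 0.0046250 / (1 − 1.0046250^−144) = $257.23.
Total interest on Offer 2 = 144 × $257.23 − $27,000 = $10,041.12.
Offer 2 is lower by $15,161.28.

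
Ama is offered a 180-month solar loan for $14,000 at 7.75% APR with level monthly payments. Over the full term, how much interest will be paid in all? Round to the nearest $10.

At 7.75% the monthly rate is 0.0064583, so the payment is 14,000 × 0.0064583 / (1 − 1.0064583^−180) = $131.78.
Total paid = 180 × $131.78 = $23,720.40; interest = $23,720.40 − $14,000 = $9,720.40.

$9,720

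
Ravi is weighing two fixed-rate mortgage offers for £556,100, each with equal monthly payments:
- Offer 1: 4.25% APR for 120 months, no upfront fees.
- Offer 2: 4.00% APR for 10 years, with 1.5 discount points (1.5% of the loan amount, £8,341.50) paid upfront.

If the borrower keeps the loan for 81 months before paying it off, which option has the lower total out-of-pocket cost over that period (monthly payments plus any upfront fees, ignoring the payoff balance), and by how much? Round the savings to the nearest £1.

Offer 1: monthly rate = 4.25%/12 = 0.0035417; payment = 556,100 × 0.0035417 / (1 − (1+0.0035417)^−120) = £5,696.55.
Offer 2: at 4.00% the monthly rate is 0.0033333, so the payment is 556,100 × 0.0033333 / (1 − 1.0033333^−120) = £5,630.24.
Over 81 months: Offer 1 costs 81 × £5,696.55 = £461,420.55; Offer 2 costs 81 × £5,630.24 + £8,341.50 = £464,390.94.
Offer 1 is cheaper by £464,390.94 − £461,420.55 = £2,970.39.

Offer 1 by £2,970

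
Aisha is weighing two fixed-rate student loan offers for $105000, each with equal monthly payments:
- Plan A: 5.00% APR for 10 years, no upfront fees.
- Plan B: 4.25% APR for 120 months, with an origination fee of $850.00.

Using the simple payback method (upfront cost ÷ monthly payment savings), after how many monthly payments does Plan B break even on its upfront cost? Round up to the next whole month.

23 months

Plan A: monthly rate = 5%/12 = 0.0041667; payment = 105,000 × 0.0041667 / (1 − (1+0.0041667)^−120) = $1,113.69.
Plan B: at 4.25% the monthly rate is 0.0035417, so the payment is 105,000 × 0.0035417 / (1 − 1.0035417^−120) = $1,075.59.
Monthly savings = $1,113.69 − $1,075.59 = $38.10.
Break-even = $850.00 / $38.10 = 22.31 → 23 months.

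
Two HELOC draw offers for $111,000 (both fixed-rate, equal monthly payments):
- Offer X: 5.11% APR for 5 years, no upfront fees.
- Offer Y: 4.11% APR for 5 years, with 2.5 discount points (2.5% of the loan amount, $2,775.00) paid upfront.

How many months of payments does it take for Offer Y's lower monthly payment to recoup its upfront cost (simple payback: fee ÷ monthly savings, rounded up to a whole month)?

Offer X: monthly rate = 5.11%/12 = 0.0042583; payment = 111,000 × 0.0042583 / (1 − (1+0.0042583)^−60) = $2,100.31.
Offer Y: monthly rate = 4.11%/12 = 0.0034250; payment = 111,000 × 0.0034250 / (1 − (1+0.0034250)^−60) = $2,049.75.
Monthly savings = $2,100.31 − $2,049.75 = $50.56.
Break-even = $2,775.00 / $50.56 = 54.89 → 55 months.

55 months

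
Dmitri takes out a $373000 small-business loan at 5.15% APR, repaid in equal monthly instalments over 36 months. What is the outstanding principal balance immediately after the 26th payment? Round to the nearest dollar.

With monthly rate i = 5.15%/12 = 0.0042917, the balance after k of n payments is P · [(1+i)^n − (1+i)^k] / [(1+i)^n − 1].
(1+0.0042917)^36 = 1.16668852 and (1+0.0042917)^26 = 1.11778000, so the balance is 373,000 × (1.16668852 − 1.11778000) / (1.16668852 − 1) = $109,442.92.

$109,443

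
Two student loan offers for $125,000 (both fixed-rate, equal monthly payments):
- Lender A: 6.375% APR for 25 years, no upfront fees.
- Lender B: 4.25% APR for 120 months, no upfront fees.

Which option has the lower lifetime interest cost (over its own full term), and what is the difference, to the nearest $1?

Lender B by $96,625

Lender A: at 6.375% the monthly rate is 0.0053125, so the payment is 125,000 × 0.0053125 / (1 − 1.0053125^−300) = $834.27.
Total interest on Lender A = 300 × $834.27 − $125,000 = $125,281.00.
Lender B: at 4.25% the monthly rate is 0.0035417, so the payment is 125,000 × 0.0035417 / (1 − 1.0035417^−120) = $1,280.47.
Total interest on Lender B = 120 × $1,280.47 − $125,000 = $28,656.40.
Lender B is lower by $96,624.60.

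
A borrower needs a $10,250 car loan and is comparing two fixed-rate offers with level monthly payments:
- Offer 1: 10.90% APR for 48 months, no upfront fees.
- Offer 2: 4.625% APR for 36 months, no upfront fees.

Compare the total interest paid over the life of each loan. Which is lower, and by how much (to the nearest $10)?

Offer 2 by $1,690

Offer 1: monthly rate = 10.9%/12 = 0.0090833; payment = 10,250 × 0.0090833 / (1 − (1+0.0090833)^−48) = $264.42.
Total interest on Offer 1 = 48 × $264.42 − $10,250 = $2,442.16.
Offer 2: monthly rate = 4.625%/12 = 0.0038542; payment = 10,250 × 0.0038542 / (1 − (1+0.0038542)^−36) = $305.48.
Total interest on Offer 2 = 36 × $305.48 − $10,250 = $747.28.
Offer 2 is lower by $1,694.88.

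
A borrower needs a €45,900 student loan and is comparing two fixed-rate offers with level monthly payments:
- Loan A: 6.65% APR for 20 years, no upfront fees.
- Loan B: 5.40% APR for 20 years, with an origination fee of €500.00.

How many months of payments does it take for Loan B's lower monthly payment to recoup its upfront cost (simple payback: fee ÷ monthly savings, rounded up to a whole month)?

16 months

Loan A: at 6.65% the monthly rate is 0.0055417, so the payment is 45,900 × 0.0055417 / (1 − 1.0055417^−240) = €346.28.
Loan B: monthly rate = 5.4%/12 = 0.0045000; payment = 45,900 × 0.0045000 / (1 − (1+0.0045000)^−240) = €313.15.
Monthly savings = €346.28 − €313.15 = €33.13.
Break-even = €500.00 / €33.13 = 15.09 → 16 months.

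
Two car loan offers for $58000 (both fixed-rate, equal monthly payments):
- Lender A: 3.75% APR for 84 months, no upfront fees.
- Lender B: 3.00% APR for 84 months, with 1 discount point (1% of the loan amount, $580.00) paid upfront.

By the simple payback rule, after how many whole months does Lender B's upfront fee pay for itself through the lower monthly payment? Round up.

Lender A: at 3.75% the monthly rate is 0.0031250, so the payment is 58,000 × 0.0031250 / (1 − 1.0031250^−84) = $786.13.
Lender B: monthly rate = 3%/12 = 0.0025000; payment = 58,000 × 0.0025000 / (1 − (1+0.0025000)^−84) = $766.37.
Monthly savings = $786.13 − $766.37 = $19.76.
Break-even = $580.00 / $19.76 = 29.35 → 30 months.

30 months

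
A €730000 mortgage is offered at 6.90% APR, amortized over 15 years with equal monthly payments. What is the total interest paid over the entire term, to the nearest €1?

At 6.90% the monthly rate is 0.0057500, so the payment is 730,000 × 0.0057500 / (1 − 1.0057500^−180) = €6,520.70.
Total paid = 180 × €6,520.70 = €1,173,726.00; interest = €1,173,726.00 − €730,000 = €443,726.00.

€443,726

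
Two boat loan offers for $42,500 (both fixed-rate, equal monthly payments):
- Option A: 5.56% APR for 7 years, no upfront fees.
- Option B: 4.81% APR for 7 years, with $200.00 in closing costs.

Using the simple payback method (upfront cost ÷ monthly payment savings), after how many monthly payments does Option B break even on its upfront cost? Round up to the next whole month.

Option A: at 5.56% the monthly rate is 0.0046333, so the payment is 42,500 × 0.0046333 / (1 − 1.0046333^−84) = $611.94.
Option B: at 4.81% the monthly rate is 0.0040083, so the payment is 42,500 × 0.0040083 / (1 − 1.0040083^−84) = $596.90.
Monthly savings = $611.94 − $596.90 = $15.04.
Break-even = $200.00 / $15.04 = 13.30 → 14 months.

14 months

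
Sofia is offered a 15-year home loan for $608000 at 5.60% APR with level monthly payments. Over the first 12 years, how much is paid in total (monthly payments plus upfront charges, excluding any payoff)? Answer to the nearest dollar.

At 5.60% the monthly rate is 0.0046667, so the payment is 608,000 × 0.0046667 / (1 − 1.0046667^−180) = $5,000.19.
Total outlay = 144 × $5,000.19 = $720,027.36.

$720,027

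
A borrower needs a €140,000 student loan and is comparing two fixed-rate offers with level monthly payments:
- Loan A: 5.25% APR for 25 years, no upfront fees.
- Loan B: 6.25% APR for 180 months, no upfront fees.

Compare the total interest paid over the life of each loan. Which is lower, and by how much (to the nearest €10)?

Loan A: monthly rate = 5.25%/12 = 0.0043750; payment = 140,000 × 0.0043750 / (1 − (1+0.0043750)^−300) = €838.95.
Total interest on Loan A = 300 × €838.95 − €140,000 = €111,685.00.
Loan B: monthly rate = 6.25%/12 = 0.0052083; payment = 140,000 × 0.0052083 / (1 − (1+0.0052083)^−180) = €1,200.39.
Total interest on Loan B = 180 × €1,200.39 − €140,000 = €76,070.20.
Loan B is lower by €35,614.80.

Loan B by €35,610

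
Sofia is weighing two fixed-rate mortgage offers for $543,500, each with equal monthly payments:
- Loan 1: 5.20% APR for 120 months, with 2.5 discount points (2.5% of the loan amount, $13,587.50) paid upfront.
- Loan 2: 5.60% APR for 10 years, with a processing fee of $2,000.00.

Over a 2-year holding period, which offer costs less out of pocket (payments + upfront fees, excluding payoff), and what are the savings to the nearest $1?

Loan 1: monthly rate = 5.2%/12 = 0.0043333; payment = 543,500 × 0.0043333 / (1 − (1+0.0043333)^−120) = $5,817.94.
Loan 2: at 5.60% the monthly rate is 0.0046667, so the payment is 543,500 × 0.0046667 / (1 − 1.0046667^−120) = $5,925.37.
Over 24 months: Loan 1 costs 24 × $5,817.94 + $13,587.50 = $153,218.06; Loan 2 costs 24 × $5,925.37 + $2,000.00 = $144,208.88.
Loan 2 is cheaper by $153,218.06 − $144,208.88 = $9,009.18.

Loan 2 by $9,009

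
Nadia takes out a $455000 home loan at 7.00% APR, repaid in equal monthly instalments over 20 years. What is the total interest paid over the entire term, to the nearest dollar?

$391,626

At 7.00% the monthly rate is 0.0058333, so the payment is 455,000 × 0.0058333 / (1 − 1.0058333^−240) = $3,527.61.
Total paid = 240 × $3,527.61 = $846,626.40; interest = $846,626.40 − $455,000 = $391,626.40.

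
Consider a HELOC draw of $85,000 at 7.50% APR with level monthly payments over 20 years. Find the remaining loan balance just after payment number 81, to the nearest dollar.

$68,877

With monthly rate i = 7.5%/12 = 0.0062500, the balance after k of n payments is P · [(1+i)^n − (1+i)^k] / [(1+i)^n − 1].
(1+0.0062500)^240 = 4.46081703 and (1+0.0062500)^81 = 1.65644631, so the balance is 85,000 × (4.46081703 − 1.65644631) / (4.46081703 − 1) = $68,877.24.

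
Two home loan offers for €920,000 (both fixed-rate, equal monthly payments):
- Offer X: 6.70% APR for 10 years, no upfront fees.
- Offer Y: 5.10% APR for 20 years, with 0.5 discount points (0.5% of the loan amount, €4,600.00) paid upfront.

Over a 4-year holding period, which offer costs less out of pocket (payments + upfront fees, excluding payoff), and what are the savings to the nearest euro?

Offer X: monthly rate = 6.7%/12 = 0.0055833; payment = 920,000 × 0.0055833 / (1 − (1+0.0055833)^−120) = €10,540.28.
Offer Y: monthly rate = 5.1%/12 = 0.0042500; payment = 920,000 × 0.0042500 / (1 − (1+0.0042500)^−240) = €6,122.53.
Over 48 months: Offer X costs 48 × €10,540.28 = €505,933.44; Offer Y costs 48 × €6,122.53 + €4,600.00 = €298,481.44.
Offer Y is cheaper by €505,933.44 − €298,481.44 = €207,452.00.

Offer Y by €207,452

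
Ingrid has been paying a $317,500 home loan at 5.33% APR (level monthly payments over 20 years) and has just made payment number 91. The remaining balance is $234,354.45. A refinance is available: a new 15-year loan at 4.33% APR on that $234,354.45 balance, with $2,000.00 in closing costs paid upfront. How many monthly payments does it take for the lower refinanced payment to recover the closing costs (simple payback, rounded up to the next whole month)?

Current payment = 317,500 × 5.33%/12 / (1 − (1+0.0044417)^−240) = $2,153.67.
Refinanced payment = 234,354.45 × 0.0036083 / (1 − (1+0.0036083)^−180) = $1,772.50.
Monthly savings = $2,153.67 − $1,772.50 = $381.17.
Break-even = $2,000.00 / $381.17 = 5.25 → 6 months.

6 months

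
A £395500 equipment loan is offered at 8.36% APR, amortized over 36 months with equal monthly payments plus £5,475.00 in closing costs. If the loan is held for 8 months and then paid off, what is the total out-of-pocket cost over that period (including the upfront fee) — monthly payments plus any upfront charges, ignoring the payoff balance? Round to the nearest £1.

Monthly rate = 8.36%/12 = 0.0069667; payment = 395,500 × 0.0069667 / (1 − (1+0.0069667)^−36) = £12,459.32.
Total outlay = 8 × £12,459.32 + £5,475.00 = £105,149.56.

£105,150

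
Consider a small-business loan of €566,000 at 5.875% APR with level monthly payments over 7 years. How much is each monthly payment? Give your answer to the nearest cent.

At 5.875% the monthly rate is 0.0048958, so the payment is 566,000 × 0.0048958 / (1 − 1.0048958^−84) = €8,234.57.

€8,234.57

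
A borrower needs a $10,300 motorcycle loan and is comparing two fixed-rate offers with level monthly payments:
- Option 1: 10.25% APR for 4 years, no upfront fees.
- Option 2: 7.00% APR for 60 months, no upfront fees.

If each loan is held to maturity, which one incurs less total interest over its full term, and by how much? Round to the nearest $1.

Option 2 by $362

Option 1: at 10.25% the monthly rate is 0.0085417, so the payment is 10,300 × 0.0085417 / (1 − 1.0085417^−48) = $262.47.
Total interest on Option 1 = 48 × $262.47 − $10,300 = $2,298.56.
Option 2: monthly rate = 7%/12 = 0.0058333; payment = 10,300 × 0.0058333 / (1 − (1+0.0058333)^−60) = $203.95.
Total interest on Option 2 = 60 × $203.95 − $10,300 = $1,937.00.
Option 2 is lower by $361.56.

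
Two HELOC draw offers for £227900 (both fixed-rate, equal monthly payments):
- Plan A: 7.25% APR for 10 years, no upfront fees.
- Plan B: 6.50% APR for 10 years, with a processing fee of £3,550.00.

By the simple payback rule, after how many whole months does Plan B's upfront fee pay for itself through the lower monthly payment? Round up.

Plan A: monthly rate = 7.25%/12 = 0.0060417; payment = 227,900 × 0.0060417 / (1 − (1+0.0060417)^−120) = £2,675.57.
Plan B: monthly rate = 6.5%/12 = 0.0054167; payment = 227,900 × 0.0054167 / (1 − (1+0.0054167)^−120) = £2,587.76.
Monthly savings = £2,675.57 − £2,587.76 = £87.81.
Break-even = £3,550.00 / £87.81 = 40.43 → 41 months.

41 months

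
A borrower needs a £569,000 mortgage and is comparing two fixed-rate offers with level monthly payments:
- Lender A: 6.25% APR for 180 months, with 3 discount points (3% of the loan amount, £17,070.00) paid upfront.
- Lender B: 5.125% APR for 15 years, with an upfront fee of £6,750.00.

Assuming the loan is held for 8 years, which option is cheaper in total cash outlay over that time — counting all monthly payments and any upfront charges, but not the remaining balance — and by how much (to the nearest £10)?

Lender A: monthly rate = 6.25%/12 = 0.0052083; payment = 569,000 × 0.0052083 / (1 − (1+0.0052083)^−180) = £4,878.74.
Lender B: at 5.125% the monthly rate is 0.0042708, so the payment is 569,000 × 0.0042708 / (1 − 1.0042708^−180) = £4,536.75.
Over 96 months: Lender A costs 96 × £4,878.74 + £17,070.00 = £485,429.04; Lender B costs 96 × £4,536.75 + £6,750.00 = £442,278.00.
Lender B is cheaper by £485,429.04 − £442,278.00 = £43,151.04.

Lender B by £43,150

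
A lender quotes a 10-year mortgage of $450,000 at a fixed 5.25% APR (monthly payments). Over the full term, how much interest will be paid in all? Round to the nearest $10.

$129,380

At 5.25% the monthly rate is 0.0043750, so the payment is 450,000 × 0.0043750 / (1 − 1.0043750^−120) = $4,828.13.
Total paid = 120 × $4,828.13 = $579,375.60; interest = $579,375.60 − $450,000 = $129,375.60.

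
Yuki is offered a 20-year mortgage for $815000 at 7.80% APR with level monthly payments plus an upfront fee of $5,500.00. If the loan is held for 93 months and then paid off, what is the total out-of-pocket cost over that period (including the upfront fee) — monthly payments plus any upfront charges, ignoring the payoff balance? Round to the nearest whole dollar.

At 7.80% the monthly rate is 0.0065000, so the payment is 815,000 × 0.0065000 / (1 − 1.0065000^−240) = $6,715.89.
Total outlay = 93 × $6,715.89 + $5,500.00 = $630,077.77.

$630,078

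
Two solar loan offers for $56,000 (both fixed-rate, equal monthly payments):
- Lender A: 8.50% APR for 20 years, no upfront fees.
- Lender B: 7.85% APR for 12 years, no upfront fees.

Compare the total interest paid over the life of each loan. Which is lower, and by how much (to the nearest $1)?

Lender B by $30,008

Lender A: at 8.50% the monthly rate is 0.0070833, so the payment is 56,000 × 0.0070833 / (1 − 1.0070833^−240) = $485.98.
Total interest on Lender A = 240 × $485.98 − $56,000 = $60,635.20.
Lender B: monthly rate = 7.85%/12 = 0.0065417; payment = 56,000 × 0.0065417 / (1 − (1+0.0065417)^−144) = $601.58.
Total interest on Lender B = 144 × $601.58 − $56,000 = $30,627.52.
Lender B is lower by $30,007.68.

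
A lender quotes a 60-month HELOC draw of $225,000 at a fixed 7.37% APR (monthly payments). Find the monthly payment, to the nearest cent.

$4,494.65

Monthly rate = 7.37%/12 = 0.0061417; payment = 225,000 × 0.0061417 / (1 − (1+0.0061417)^−60) = $4,494.65.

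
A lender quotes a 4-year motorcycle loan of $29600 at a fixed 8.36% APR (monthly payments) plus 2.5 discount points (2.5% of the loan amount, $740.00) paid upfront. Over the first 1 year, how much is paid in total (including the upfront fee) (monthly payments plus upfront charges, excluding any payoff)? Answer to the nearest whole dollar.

$9,472

Monthly rate = 8.36%/12 = 0.0069667; payment = 29,600 × 0.0069667 / (1 − (1+0.0069667)^−48) = $727.63.
Total outlay = 12 × $727.63 + $740.00 = $9,471.56.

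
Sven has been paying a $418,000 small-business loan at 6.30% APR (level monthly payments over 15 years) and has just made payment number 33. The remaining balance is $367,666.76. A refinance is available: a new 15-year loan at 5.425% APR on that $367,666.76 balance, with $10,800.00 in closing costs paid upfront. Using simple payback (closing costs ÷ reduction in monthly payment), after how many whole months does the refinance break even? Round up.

18 months

Current payment = 418,000 × 6.3%/12 / (1 − (1+0.0052500)^−180) = $3,595.43.
Refinanced payment = 367,666.76 × 0.0045208 / (1 − (1+0.0045208)^−180) = $2,989.53.
Monthly savings = $3,595.43 − $2,989.53 = $605.90.
Break-even = $10,800.00 / $605.90 = 17.82 → 18 months.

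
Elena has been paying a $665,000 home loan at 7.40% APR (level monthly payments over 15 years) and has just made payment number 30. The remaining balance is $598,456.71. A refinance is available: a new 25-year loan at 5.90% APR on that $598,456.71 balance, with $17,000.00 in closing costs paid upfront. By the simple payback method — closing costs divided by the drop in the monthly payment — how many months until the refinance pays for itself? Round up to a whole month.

8 months

Current payment = 665,000 × 7.4%/12 / (1 − (1+0.0061667)^−180) = $6,126.90.
Refinanced payment = 598,456.71 × 0.0049167 / (1 − (1+0.0049167)^−300) = $3,819.37.
Monthly savings = $6,126.90 − $3,819.37 = $2,307.53.
Break-even = $17,000.00 / $2,307.53 = 7.37 → 8 months.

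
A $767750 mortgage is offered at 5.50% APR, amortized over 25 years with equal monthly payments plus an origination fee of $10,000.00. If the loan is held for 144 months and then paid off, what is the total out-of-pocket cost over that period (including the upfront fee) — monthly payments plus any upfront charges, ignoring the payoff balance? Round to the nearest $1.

At 5.50% the monthly rate is 0.0045833, so the payment is 767,750 × 0.0045833 / (1 − 1.0045833^−300) = $4,714.66.
Total outlay = 144 × $4,714.66 + $10,000.00 = $688,911.04.

$688,911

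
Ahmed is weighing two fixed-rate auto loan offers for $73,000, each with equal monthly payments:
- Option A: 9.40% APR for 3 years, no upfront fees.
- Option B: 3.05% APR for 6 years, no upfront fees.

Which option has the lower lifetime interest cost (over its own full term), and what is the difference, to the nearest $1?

Option A: at 9.40% the monthly rate is 0.0078333, so the payment is 73,000 × 0.0078333 / (1 − 1.0078333^−36) = $2,334.99.
Total interest on Option A = 36 × $2,334.99 − $73,000 = $11,059.64.
Option B: monthly rate = 3.05%/12 = 0.0025417; payment = 73,000 × 0.0025417 / (1 − (1+0.0025417)^−72) = $1,110.77.
Total interest on Option B = 72 × $1,110.77 − $73,000 = $6,975.44.
Option B is lower by $4,084.20.

Option B by $4,084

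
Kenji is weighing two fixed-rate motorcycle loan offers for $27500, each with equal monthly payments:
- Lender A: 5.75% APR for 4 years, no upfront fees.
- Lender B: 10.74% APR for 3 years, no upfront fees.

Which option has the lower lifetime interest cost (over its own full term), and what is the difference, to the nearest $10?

Lender A: at 5.75% the monthly rate is 0.0047917, so the payment is 27,500 × 0.0047917 / (1 − 1.0047917^−48) = $642.69.
Total interest on Lender A = 48 × $642.69 − $27,500 = $3,349.12.
Lender B: monthly rate = 10.74%/12 = 0.0089500; payment = 27,500 × 0.0089500 / (1 − (1+0.0089500)^−36) = $896.93.
Total interest on Lender B = 36 × $896.93 − $27,500 = $4,789.48.
Lender A is lower by $1,440.36.

Lender A by $1,440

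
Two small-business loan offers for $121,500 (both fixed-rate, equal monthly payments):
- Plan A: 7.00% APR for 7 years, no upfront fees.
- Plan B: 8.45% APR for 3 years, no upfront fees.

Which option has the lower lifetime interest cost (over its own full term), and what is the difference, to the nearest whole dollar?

Plan A: monthly rate = 7%/12 = 0.0058333; payment = 121,500 × 0.0058333 / (1 − (1+0.0058333)^−84) = $1,833.76.
Total interest on Plan A = 84 × $1,833.76 − $121,500 = $32,535.84.
Plan B: at 8.45% the monthly rate is 0.0070417, so the payment is 121,500 × 0.0070417 / (1 − 1.0070417^−36) = $3,832.64.
Total interest on Plan B = 36 × $3,832.64 − $121,500 = $16,475.04.
Plan B is lower by $16,060.80.

Plan B by $16,061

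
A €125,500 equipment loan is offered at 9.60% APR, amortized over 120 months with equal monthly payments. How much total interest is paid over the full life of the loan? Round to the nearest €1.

At 9.60% the monthly rate is 0.0080000, so the payment is 125,500 × 0.0080000 / (1 − 1.0080000^−120) = €1,630.82.
Total paid = 120 × €1,630.82 = €195,698.40; interest = €195,698.40 − €125,500 = €70,198.40.

€70,198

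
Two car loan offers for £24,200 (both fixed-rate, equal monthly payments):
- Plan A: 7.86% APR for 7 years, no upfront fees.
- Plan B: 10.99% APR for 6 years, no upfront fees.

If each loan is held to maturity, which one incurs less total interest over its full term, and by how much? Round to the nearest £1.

Plan A by £1,614

Plan A: at 7.86% the monthly rate is 0.0065500, so the payment is 24,200 × 0.0065500 / (1 − 1.0065500^−84) = £375.50.
Total interest on Plan A = 84 × £375.50 − £24,200 = £7,342.00.
Plan B: monthly rate = 10.99%/12 = 0.0091583; payment = 24,200 × 0.0091583 / (1 − (1+0.0091583)^−72) = £460.50.
Total interest on Plan B = 72 × £460.50 − £24,200 = £8,956.00.
Plan A is lower by £1,614.00.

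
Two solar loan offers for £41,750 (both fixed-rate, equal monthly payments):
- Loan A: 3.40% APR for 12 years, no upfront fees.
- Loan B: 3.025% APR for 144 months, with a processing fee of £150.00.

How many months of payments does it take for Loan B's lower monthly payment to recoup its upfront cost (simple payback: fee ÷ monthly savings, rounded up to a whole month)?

21 months

Loan A: monthly rate = 3.4%/12 = 0.0028333; payment = 41,750 × 0.0028333 / (1 − (1+0.0028333)^−144) = £353.49.
Loan B: at 3.025% the monthly rate is 0.0025208, so the payment is 41,750 × 0.0025208 / (1 − 1.0025208^−144) = £346.09.
Monthly savings = £353.49 − £346.09 = £7.40.
Break-even = £150.00 / £7.40 = 20.27 → 21 months.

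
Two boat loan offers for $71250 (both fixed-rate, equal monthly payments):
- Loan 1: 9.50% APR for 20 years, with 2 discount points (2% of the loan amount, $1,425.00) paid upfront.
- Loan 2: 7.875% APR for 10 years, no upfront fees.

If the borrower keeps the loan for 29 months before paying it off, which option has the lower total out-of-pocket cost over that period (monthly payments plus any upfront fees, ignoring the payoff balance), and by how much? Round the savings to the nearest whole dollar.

Loan 1 by $4,248

Loan 1: at 9.50% the monthly rate is 0.0079167, so the payment is 71,250 × 0.0079167 / (1 − 1.0079167^−240) = $664.14.
Loan 2: at 7.875% the monthly rate is 0.0065625, so the payment is 71,250 × 0.0065625 / (1 − 1.0065625^−120) = $859.76.
Over 29 months: Loan 1 costs 29 × $664.14 + $1,425.00 = $20,685.06; Loan 2 costs 29 × $859.76 = $24,933.04.
Loan 1 is cheaper by $24,933.04 − $20,685.06 = $4,247.98.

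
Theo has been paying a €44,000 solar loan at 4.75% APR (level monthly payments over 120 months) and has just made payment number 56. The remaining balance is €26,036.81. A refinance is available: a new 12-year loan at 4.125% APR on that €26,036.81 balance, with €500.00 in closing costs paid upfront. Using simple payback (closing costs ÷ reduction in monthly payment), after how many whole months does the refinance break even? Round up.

Current payment = 44,000 × 4.75%/12 / (1 − (1+0.0039583)^−120) = €461.33.
Refinanced payment = 26,036.81 × 0.0034375 / (1 − (1+0.0034375)^−144) = €229.54.
Monthly savings = €461.33 − €229.54 = €231.79.
Break-even = €500.00 / €231.79 = 2.16 → 3 months.

3 months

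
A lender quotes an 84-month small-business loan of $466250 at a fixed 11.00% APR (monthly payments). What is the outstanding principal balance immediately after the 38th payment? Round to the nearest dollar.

$298,536

With monthly rate i = 11%/12 = 0.0091667, the balance after k of n payments is P · [(1+i)^n − (1+i)^k] / [(1+i)^n − 1].
(1+0.0091667)^84 = 2.15220361 and (1+0.0091667)^38 = 1.41445811, so the balance is 466,250 × (2.15220361 − 1.41445811) / (2.15220361 − 1) = $298,535.64.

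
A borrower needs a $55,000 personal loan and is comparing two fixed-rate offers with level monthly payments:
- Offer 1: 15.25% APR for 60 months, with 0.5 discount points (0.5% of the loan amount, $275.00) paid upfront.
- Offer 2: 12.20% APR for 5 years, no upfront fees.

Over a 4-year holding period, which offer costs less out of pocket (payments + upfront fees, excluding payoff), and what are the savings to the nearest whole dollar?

Offer 2 by $4,435

Offer 1: at 15.25% the monthly rate is 0.0127083, so the payment is 55,000 × 0.0127083 / (1 − 1.0127083^−60) = $1,315.67.
Offer 2: at 12.20% the monthly rate is 0.0101667, so the payment is 55,000 × 0.0101667 / (1 − 1.0101667^−60) = $1,229.01.
Over 48 months: Offer 1 costs 48 × $1,315.67 + $275.00 = $63,427.16; Offer 2 costs 48 × $1,229.01 = $58,992.48.
Offer 2 is cheaper by $63,427.16 − $58,992.48 = $4,434.68.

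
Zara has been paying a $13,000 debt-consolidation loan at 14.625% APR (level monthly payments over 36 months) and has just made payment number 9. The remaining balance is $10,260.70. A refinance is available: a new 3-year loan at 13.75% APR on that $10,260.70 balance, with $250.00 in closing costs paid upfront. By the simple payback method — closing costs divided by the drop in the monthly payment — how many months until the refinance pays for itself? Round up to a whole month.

3 months

Current payment = 13,000 × 14.625%/12 / (1 − (1+0.0121875)^−36) = $448.27.
Refinanced payment = 10,260.70 × 0.0114583 / (1 − (1+0.0114583)^−36) = $349.44.
Monthly savings = $448.27 − $349.44 = $98.83.
Break-even = $250.00 / $98.83 = 2.53 → 3 months.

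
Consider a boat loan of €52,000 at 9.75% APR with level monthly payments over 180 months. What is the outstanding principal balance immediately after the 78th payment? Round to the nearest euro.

€38,099

With monthly rate i = 9.75%/12 = 0.0081250, the balance after k of n payments is P · [(1+i)^n − (1+i)^k] / [(1+i)^n − 1].
(1+0.0081250)^180 = 4.29130371 and (1+0.0081250)^78 = 1.87984486, so the balance is 52,000 × (4.29130371 − 1.87984486) / (4.29130371 − 1) = €38,099.15.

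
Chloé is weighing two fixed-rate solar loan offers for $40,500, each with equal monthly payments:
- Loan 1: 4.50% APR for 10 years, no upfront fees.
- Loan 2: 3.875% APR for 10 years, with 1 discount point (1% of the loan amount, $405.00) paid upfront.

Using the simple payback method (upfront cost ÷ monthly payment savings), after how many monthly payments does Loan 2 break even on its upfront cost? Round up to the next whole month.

Loan 1: at 4.50% the monthly rate is 0.0037500, so the payment is 40,500 × 0.0037500 / (1 − 1.0037500^−120) = $419.74.
Loan 2: monthly rate = 3.875%/12 = 0.0032292; payment = 40,500 × 0.0032292 / (1 − (1+0.0032292)^−120) = $407.64.
Monthly savings = $419.74 − $407.64 = $12.10.
Break-even = $405.00 / $12.10 = 33.47 → 34 months.

34 months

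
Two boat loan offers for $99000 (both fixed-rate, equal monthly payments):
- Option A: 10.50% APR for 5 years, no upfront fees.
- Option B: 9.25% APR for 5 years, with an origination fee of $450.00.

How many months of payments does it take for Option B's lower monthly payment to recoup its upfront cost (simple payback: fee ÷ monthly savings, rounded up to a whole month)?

8 months

Option A: monthly rate = 10.5%/12 = 0.0087500; payment = 99,000 × 0.0087500 / (1 − (1+0.0087500)^−60) = $2,127.90.
Option B: at 9.25% the monthly rate is 0.0077083, so the payment is 99,000 × 0.0077083 / (1 − 1.0077083^−60) = $2,067.11.
Monthly savings = $2,127.90 − $2,067.11 = $60.79.
Break-even = $450.00 / $60.79 = 7.40 → 8 months.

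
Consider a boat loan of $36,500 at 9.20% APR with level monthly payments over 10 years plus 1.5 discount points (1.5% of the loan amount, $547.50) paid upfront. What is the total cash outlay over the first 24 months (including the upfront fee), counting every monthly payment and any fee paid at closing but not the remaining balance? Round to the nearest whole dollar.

$11,739

At 9.20% the monthly rate is 0.0076667, so the payment is 36,500 × 0.0076667 / (1 − 1.0076667^−120) = $466.33.
Total outlay = 24 × $466.33 + $547.50 = $11,739.42.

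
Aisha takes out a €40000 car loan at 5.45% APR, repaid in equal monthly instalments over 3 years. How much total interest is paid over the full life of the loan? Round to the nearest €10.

€3,450

Monthly rate = 5.45%/12 = 0.0045417; payment = 40,000 × 0.0045417 / (1 − (1+0.0045417)^−36) = €1,206.93.
Total paid = 36 × €1,206.93 = €43,449.48; interest = €43,449.48 − €40,000 = €3,449.48.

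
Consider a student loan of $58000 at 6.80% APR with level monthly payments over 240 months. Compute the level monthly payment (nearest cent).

$442.74

Monthly rate = 6.8%/12 = 0.0056667; payment = 58,000 × 0.0056667 / (1 − (1+0.0056667)^−240) = $442.74.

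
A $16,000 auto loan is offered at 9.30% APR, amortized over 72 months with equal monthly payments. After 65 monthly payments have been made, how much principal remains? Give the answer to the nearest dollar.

$1,974

With monthly rate i = 9.3%/12 = 0.0077500, the balance after k of n payments is P · [(1+i)^n − (1+i)^k] / [(1+i)^n − 1].
(1+0.0077500)^72 = 1.74342027 and (1+0.0077500)^65 = 1.65170485, so the balance is 16,000 × (1.74342027 − 1.65170485) / (1.74342027 − 1) = $1,973.91.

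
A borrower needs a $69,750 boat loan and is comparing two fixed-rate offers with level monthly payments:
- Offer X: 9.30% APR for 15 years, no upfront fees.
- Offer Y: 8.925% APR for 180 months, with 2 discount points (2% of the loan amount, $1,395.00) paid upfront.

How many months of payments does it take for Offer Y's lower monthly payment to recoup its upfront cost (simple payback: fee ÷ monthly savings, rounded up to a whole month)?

90 months

Offer X: monthly rate = 9.3%/12 = 0.0077500; payment = 69,750 × 0.0077500 / (1 − (1+0.0077500)^−180) = $719.95.
Offer Y: at 8.925% the monthly rate is 0.0074375, so the payment is 69,750 × 0.0074375 / (1 − 1.0074375^−180) = $704.34.
Monthly savings = $719.95 − $704.34 = $15.61.
Break-even = $1,395.00 / $15.61 = 89.37 → 90 months.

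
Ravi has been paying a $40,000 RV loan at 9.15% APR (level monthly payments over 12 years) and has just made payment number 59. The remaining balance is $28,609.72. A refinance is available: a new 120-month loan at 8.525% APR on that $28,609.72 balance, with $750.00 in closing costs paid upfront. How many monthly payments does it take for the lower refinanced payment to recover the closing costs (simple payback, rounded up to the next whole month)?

8 months

Current payment = 40,000 × 9.15%/12 / (1 − (1+0.0076250)^−144) = $458.60.
Refinanced payment = 28,609.72 × 0.0071042 / (1 − (1+0.0071042)^−120) = $355.10.
Monthly savings = $458.60 − $355.10 = $103.50.
Break-even = $750.00 / $103.50 = 7.25 → 8 months.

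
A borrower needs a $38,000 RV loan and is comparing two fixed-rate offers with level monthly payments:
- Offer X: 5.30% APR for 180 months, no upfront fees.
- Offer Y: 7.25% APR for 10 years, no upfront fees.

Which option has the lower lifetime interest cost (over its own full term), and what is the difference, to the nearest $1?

Offer Y by $1,630

Offer X: monthly rate = 5.3%/12 = 0.0044167; payment = 38,000 × 0.0044167 / (1 − (1+0.0044167)^−180) = $306.47.
Total interest on Offer X = 180 × $306.47 − $38,000 = $17,164.60.
Offer Y: at 7.25% the monthly rate is 0.0060417, so the payment is 38,000 × 0.0060417 / (1 − 1.0060417^−120) = $446.12.
Total interest on Offer Y = 120 × $446.12 − $38,000 = $15,534.40.
Offer Y is lower by $1,630.20.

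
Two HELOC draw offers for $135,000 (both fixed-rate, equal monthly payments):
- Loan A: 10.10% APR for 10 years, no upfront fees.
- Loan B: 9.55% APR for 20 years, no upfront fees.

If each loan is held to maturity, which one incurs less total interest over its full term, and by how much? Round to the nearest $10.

Loan A by $88,090

Loan A: at 10.10% the monthly rate is 0.0084167, so the payment is 135,000 × 0.0084167 / (1 − 1.0084167^−120) = $1,791.52.
Total interest on Loan A = 120 × $1,791.52 − $135,000 = $79,982.40.
Loan B: monthly rate = 9.55%/12 = 0.0079583; payment = 135,000 × 0.0079583 / (1 − (1+0.0079583)^−240) = $1,262.79.
Total interest on Loan B = 240 × $1,262.79 − $135,000 = $168,069.60.
Loan A is lower by $88,087.20.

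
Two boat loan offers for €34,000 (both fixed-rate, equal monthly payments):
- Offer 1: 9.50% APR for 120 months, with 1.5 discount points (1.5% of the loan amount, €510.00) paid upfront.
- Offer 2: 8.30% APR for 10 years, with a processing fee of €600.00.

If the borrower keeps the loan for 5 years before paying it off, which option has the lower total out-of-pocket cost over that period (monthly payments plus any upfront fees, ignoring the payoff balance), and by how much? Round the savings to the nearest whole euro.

Offer 1: monthly rate = 9.5%/12 = 0.0079167; payment = 34,000 × 0.0079167 / (1 − (1+0.0079167)^−120) = €439.95.
Offer 2: monthly rate = 8.3%/12 = 0.0069167; payment = 34,000 × 0.0069167 / (1 − (1+0.0069167)^−120) = €417.92.
Over 60 months: Offer 1 costs 60 × €439.95 + €510.00 = €26,907.00; Offer 2 costs 60 × €417.92 + €600.00 = €25,675.20.
Offer 2 is cheaper by €26,907.00 − €25,675.20 = €1,231.80.

Offer 2 by €1,232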